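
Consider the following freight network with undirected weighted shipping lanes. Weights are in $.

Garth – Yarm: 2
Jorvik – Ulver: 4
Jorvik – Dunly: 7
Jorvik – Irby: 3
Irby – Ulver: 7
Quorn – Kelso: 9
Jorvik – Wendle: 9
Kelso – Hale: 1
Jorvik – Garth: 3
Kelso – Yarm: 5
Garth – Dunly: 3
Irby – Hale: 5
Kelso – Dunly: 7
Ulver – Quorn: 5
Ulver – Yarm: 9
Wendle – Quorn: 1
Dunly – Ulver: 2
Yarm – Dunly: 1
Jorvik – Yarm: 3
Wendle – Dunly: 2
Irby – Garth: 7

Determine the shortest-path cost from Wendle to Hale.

Settle nodes by increasing distance from Wendle:
Wendle: 0
Quorn: 1  (via Wendle)
Dunly: 2  (via Wendle)
Yarm: 3  (via Dunly)
Ulver: 4  (via Dunly)
Garth: 5  (via Dunly)
Jorvik: 6  (via Yarm)
Kelso: 8  (via Yarm)
Irby: 9  (via Jorvik)
Hale: 9  (via Kelso)
Shortest route: Wendle → Dunly → Yarm → Kelso → Hale = $9.

$9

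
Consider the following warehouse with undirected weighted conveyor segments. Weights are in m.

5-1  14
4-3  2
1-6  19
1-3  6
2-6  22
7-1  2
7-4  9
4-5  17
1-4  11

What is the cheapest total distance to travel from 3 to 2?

47 m

Settle nodes by increasing distance from 3:
3: 0
4: 2  (via 3)
1: 6  (via 3)
7: 8  (via 1)
5: 19  (via 4)
6: 25  (via 1)
2: 47  (via 6)
Shortest route: 3 → 1 → 6 → 2 = 47 m.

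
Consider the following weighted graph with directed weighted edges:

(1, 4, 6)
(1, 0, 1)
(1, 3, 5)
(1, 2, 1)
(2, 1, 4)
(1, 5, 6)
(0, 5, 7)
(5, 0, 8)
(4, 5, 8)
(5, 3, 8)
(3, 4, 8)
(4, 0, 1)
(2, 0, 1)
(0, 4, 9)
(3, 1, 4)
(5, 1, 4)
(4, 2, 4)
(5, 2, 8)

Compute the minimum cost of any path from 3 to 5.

Shortest distances from 3:
3: 0
1: 4  (via 3)
0: 5  (via 1)
2: 5  (via 1)
4: 8  (via 3)
5: 10  (via 1)
Shortest route: 3–1–5 = 10.

10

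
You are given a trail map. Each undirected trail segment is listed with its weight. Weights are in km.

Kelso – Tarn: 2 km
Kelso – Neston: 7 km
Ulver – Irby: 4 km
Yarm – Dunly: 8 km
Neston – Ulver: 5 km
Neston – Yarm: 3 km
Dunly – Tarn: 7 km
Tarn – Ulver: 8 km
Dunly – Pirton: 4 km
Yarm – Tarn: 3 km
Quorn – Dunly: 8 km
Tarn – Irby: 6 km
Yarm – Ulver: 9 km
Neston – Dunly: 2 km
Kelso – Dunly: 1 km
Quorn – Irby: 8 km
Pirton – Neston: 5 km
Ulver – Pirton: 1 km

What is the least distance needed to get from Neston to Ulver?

5 km

Settle nodes by increasing distance from Neston:
Neston: 0
Dunly: 2  (via Neston)
Yarm: 3  (via Neston)
Kelso: 3  (via Dunly)
Tarn: 5  (via Kelso)
Ulver: 5  (via Neston)
Shortest route: Neston–Ulver = 5 km.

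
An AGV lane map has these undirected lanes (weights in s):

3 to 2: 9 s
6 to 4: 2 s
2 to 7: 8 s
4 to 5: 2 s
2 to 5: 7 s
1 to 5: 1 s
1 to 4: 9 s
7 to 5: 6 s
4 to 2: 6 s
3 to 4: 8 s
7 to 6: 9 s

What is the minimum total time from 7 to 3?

Candidate routes:
7–5–4–3: 6+2+8 = 16
7–5–2–3: 6+7+9 = 22
7–2–3: 8+9 = 17
7–6–4–3: 9+2+8 = 19
The minimum is 16 s via 7–5–4–3.

16 s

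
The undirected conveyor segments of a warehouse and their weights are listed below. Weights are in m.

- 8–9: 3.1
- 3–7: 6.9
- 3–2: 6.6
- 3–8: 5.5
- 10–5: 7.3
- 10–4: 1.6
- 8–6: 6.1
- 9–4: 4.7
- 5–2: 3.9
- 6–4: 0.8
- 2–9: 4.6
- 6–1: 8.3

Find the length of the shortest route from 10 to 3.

14 m

Shortest distances from 10:
10: 0
4: 1.6  (via 10)
6: 2.4  (via 4)
9: 6.3  (via 4)
5: 7.3  (via 10)
8: 8.5  (via 6)
1: 10.7  (via 6)
2: 10.9  (via 9)
3: 14  (via 8)
Shortest route: 10 → 4 → 6 → 8 → 3 = 14 m.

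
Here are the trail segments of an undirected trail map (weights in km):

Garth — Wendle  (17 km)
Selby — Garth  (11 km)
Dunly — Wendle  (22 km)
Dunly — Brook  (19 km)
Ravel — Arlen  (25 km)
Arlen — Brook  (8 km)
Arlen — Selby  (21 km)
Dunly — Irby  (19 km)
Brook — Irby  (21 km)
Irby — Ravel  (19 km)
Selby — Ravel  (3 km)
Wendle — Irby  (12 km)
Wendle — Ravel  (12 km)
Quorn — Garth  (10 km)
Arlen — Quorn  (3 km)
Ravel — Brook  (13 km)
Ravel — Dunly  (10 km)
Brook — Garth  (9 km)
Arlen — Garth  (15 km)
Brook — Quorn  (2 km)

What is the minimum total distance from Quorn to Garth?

10 km

Candidate routes:
Quorn–Arlen–Garth: 3+15 = 18
Quorn–Brook–Garth: 2+9 = 11
Quorn–Garth: 10 = 10
The minimum is 10 km via Quorn–Garth.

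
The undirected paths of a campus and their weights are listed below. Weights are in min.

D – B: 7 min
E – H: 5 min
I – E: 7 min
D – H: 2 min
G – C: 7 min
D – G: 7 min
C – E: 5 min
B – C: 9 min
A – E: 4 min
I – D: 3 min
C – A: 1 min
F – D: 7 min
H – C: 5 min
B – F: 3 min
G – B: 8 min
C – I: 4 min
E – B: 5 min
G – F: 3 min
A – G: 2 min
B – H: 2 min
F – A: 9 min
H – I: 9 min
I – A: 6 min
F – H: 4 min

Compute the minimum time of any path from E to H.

Settle nodes by increasing distance from E:
E: 0
A: 4  (via E)
B: 5  (via E)
C: 5  (via E)
H: 5  (via E)
Shortest route: E → H = 5 min.

5 min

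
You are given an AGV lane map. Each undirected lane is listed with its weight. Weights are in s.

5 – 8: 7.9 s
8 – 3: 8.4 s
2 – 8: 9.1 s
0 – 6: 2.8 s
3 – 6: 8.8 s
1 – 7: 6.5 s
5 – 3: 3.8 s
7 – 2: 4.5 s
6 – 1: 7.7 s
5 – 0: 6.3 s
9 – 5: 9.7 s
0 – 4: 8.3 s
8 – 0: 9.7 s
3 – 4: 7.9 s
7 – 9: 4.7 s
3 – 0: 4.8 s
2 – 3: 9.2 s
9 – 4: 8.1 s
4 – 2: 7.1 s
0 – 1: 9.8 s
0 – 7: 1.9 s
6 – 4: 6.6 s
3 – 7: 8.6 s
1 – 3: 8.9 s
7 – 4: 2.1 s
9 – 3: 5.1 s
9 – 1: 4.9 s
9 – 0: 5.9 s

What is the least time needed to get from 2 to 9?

Compare a few routes:
2 → 7 → 0 → 9: 4.5+1.9+5.9 = 12.3
2 → 7 → 9: 4.5+4.7 = 9.2
The minimum is 9.2 s via 2 → 7 → 9.

9.2 s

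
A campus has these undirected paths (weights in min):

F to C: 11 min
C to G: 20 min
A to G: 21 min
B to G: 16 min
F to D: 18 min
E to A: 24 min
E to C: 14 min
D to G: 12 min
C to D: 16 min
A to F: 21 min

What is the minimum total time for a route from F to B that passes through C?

47 min

Shortest F→C: F → C = 11
Best C to B: C → G → B costing 36
Total via C: 11 + 36 = 47 min.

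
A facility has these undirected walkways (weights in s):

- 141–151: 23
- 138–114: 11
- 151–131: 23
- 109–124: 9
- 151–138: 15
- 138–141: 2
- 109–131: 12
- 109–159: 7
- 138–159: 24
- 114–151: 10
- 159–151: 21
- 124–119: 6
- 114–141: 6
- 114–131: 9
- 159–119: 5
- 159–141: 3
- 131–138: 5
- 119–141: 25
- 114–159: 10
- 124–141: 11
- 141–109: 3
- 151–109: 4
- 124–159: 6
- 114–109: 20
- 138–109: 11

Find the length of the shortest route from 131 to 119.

Shortest distances from 131:
131: 0
138: 5  (via 131)
141: 7  (via 138)
114: 9  (via 131)
109: 10  (via 141)
159: 10  (via 141)
151: 14  (via 109)
119: 15  (via 159)
Shortest route: 131 → 138 → 141 → 159 → 119 = 15 s.

15 s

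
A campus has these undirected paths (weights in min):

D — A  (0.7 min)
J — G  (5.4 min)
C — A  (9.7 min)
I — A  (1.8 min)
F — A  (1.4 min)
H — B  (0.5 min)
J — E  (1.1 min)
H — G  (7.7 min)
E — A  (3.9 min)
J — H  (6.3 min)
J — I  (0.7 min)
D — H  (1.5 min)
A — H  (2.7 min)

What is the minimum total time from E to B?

6.3 min

Enumerating some paths:
E → A → D → H → B: 3.9+0.7+1.5+0.5 = 6.6
E → J → I → A → D → H → B: 1.1+0.7+1.8+0.7+1.5+0.5 = 6.3
The minimum is 6.3 min via E → J → I → A → D → H → B.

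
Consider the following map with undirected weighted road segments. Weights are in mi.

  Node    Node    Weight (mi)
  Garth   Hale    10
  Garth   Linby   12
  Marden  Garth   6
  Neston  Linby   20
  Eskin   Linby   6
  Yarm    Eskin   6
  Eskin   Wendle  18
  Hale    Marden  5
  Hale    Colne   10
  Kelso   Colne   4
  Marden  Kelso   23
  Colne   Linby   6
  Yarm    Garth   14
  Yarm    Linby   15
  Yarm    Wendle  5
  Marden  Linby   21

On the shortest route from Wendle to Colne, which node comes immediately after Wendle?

Yarm

Enumerating some paths:
Wendle → Yarm → Eskin → Linby → Colne: 5+6+6+6 = 23
Wendle → Eskin → Linby → Colne: 18+6+6 = 30
Wendle → Yarm → Linby → Colne: 5+15+6 = 26
The minimum is 23 mi via Wendle → Yarm → Eskin → Linby → Colne.
So from Wendle the first move is to Yarm.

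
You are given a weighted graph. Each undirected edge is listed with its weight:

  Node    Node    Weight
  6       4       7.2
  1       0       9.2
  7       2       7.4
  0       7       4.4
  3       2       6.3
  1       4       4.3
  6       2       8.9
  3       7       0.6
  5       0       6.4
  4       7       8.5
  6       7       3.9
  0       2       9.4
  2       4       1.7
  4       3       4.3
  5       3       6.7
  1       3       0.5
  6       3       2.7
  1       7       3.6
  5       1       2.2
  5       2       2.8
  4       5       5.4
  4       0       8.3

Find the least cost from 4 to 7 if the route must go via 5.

7.8

Shortest 4→5: 4 → 2 → 5 = 4.5
Shortest 5→7: 5 → 1 → 3 → 7 = 3.3
Total via 5: 4.5 + 3.3 = 7.8.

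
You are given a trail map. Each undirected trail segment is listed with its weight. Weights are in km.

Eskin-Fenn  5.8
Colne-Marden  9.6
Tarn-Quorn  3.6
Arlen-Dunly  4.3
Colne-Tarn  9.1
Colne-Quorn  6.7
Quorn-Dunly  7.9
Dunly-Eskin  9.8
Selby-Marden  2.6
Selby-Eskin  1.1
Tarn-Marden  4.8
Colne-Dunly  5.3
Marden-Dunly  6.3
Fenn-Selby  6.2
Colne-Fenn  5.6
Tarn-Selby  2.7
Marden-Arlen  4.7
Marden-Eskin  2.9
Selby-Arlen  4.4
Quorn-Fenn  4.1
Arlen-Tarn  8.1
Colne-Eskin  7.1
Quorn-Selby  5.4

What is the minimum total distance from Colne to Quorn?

Running Dijkstra from Colne:
Colne: 0
Dunly: 5.3  (via Colne)
Fenn: 5.6  (via Colne)
Quorn: 6.7  (via Colne)
Shortest route: Colne → Quorn = 6.7 km.

6.7 km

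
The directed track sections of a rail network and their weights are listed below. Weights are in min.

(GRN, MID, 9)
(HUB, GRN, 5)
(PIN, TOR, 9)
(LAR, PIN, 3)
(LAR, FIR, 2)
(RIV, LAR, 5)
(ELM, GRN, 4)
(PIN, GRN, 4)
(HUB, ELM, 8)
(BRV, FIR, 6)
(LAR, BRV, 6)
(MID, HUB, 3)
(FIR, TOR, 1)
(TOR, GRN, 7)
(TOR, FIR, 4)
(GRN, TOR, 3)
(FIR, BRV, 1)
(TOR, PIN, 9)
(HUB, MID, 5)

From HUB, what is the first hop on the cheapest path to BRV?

Candidate routes:
HUB → ELM → GRN → TOR → FIR → BRV: 8+4+3+4+1 = 20
HUB → GRN → TOR → FIR → BRV: 5+3+4+1 = 13
Cheapest is HUB → GRN → TOR → FIR → BRV at 13 min.
So from HUB the first move is to GRN.

GRN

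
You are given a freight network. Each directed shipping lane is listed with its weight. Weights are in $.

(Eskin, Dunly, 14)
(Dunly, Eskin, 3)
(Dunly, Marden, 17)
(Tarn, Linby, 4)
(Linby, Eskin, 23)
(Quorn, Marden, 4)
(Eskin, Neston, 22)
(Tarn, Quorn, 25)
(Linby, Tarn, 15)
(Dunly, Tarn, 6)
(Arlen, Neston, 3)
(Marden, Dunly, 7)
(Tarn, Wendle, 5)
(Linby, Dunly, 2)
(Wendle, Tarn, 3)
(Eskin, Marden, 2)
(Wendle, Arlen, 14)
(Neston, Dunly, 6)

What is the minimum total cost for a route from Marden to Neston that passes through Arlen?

Best Marden to Arlen: Marden → Dunly → Tarn → Wendle → Arlen costing 32
Shortest Arlen→Neston: Arlen → Neston = 3
Total via Arlen: 32 + 3 = $35.

$35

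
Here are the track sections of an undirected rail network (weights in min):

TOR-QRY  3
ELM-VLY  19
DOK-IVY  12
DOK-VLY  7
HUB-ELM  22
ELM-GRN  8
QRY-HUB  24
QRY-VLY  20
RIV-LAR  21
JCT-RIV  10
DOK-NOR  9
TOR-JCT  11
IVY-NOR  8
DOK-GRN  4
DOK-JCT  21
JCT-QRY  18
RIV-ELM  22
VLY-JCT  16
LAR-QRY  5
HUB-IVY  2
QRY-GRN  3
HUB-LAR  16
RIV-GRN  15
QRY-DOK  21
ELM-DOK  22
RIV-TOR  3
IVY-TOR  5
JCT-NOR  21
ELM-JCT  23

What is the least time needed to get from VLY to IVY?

19 min

Enumerating some paths:
VLY → DOK → GRN → QRY → TOR → IVY: 7+4+3+3+5 = 22
VLY → DOK → IVY: 7+12 = 19
The minimum is 19 min via VLY → DOK → IVY.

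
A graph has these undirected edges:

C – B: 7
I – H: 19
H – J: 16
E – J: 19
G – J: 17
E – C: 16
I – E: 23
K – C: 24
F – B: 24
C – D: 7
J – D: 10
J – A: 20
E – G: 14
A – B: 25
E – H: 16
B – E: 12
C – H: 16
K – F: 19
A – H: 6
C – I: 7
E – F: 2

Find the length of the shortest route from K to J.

40

Settle nodes by increasing distance from K:
K: 0
F: 19  (via K)
E: 21  (via F)
C: 24  (via K)
B: 31  (via C)
D: 31  (via C)
I: 31  (via C)
G: 35  (via E)
H: 37  (via E)
J: 40  (via E)
Shortest route: K → F → E → J = 40.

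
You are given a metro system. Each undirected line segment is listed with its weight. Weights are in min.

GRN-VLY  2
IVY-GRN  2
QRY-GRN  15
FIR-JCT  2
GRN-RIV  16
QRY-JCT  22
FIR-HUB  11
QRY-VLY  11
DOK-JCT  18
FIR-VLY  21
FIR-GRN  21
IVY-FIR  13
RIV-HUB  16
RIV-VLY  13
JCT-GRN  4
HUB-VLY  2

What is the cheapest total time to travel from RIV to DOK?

Settle nodes by increasing distance from RIV:
RIV: 0
VLY: 13  (via RIV)
HUB: 15  (via VLY)
GRN: 15  (via VLY)
IVY: 17  (via GRN)
JCT: 19  (via GRN)
FIR: 21  (via JCT)
QRY: 24  (via VLY)
DOK: 37  (via JCT)
Shortest route: RIV–VLY–GRN–JCT–DOK = 37 min.

37 min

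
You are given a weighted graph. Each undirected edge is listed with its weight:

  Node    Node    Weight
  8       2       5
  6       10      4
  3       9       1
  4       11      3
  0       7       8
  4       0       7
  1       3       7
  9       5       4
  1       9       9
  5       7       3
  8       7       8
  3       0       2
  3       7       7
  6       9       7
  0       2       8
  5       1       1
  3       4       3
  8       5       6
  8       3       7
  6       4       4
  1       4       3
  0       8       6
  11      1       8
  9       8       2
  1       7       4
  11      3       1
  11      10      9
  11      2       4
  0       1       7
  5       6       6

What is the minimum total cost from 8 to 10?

13

Shortest distances from 8:
8: 0
9: 2  (via 8)
3: 3  (via 9)
11: 4  (via 3)
0: 5  (via 3)
2: 5  (via 8)
4: 6  (via 3)
5: 6  (via 8)
1: 7  (via 5)
7: 8  (via 8)
6: 9  (via 9)
10: 13  (via 11)
Shortest route: 8–9–3–11–10 = 13.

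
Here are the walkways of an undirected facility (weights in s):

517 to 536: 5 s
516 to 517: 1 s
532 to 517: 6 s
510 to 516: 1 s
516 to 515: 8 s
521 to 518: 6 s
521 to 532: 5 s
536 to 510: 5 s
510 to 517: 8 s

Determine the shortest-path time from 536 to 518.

Shortest distances from 536:
536: 0
517: 5  (via 536)
510: 5  (via 536)
516: 6  (via 517)
532: 11  (via 517)
515: 14  (via 516)
521: 16  (via 532)
518: 22  (via 521)
Shortest route: 536–517–532–521–518 = 22 s.

22 s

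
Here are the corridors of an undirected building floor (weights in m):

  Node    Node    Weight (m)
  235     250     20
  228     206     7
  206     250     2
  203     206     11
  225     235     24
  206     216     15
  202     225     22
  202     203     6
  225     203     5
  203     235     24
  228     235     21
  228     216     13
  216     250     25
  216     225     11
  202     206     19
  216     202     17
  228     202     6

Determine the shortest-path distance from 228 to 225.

Settle nodes by increasing distance from 228:
228: 0
202: 6  (via 228)
206: 7  (via 228)
250: 9  (via 206)
203: 12  (via 202)
216: 13  (via 228)
225: 17  (via 203)
Shortest route: 228 → 202 → 203 → 225 = 17 m.

17 m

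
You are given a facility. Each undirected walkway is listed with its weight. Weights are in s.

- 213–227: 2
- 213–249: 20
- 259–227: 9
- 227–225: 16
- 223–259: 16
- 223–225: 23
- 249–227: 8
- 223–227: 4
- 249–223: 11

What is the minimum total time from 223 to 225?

Compare a few routes:
223 - 227 - 225: 4+16 = 20
223 - 249 - 227 - 225: 11+8+16 = 35
223 - 225: 23 = 23
Cheapest is 223 - 227 - 225 at 20 s.

20 s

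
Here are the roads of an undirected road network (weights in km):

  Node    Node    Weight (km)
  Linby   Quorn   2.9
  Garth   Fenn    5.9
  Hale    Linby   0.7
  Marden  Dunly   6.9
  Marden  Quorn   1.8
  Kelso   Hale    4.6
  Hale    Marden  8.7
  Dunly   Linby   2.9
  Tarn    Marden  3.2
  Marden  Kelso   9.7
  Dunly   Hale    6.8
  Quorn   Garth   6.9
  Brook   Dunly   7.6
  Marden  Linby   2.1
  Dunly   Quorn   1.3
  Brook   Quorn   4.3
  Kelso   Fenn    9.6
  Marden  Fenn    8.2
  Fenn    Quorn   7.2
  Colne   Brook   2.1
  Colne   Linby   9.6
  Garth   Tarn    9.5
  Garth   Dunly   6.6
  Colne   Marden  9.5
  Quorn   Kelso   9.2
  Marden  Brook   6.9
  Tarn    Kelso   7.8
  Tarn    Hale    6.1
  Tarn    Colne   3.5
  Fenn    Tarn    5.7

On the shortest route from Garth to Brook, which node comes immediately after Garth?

Enumerating some paths:
Garth–Dunly–Brook: 6.6+7.6 = 14.2
Garth–Dunly–Quorn–Brook: 6.6+1.3+4.3 = 12.2
Garth–Quorn–Brook: 6.9+4.3 = 11.2
Cheapest is Garth–Quorn–Brook at 11.2 km.
So from Garth the first move is to Quorn.

Quorn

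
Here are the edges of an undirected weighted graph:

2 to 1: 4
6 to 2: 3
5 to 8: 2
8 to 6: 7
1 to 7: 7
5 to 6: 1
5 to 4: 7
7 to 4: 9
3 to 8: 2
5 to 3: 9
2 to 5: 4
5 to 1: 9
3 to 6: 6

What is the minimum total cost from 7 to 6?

14

Shortest distances from 7:
7: 0
1: 7  (via 7)
4: 9  (via 7)
2: 11  (via 1)
6: 14  (via 2)
Shortest route: 7 → 1 → 2 → 6 = 14.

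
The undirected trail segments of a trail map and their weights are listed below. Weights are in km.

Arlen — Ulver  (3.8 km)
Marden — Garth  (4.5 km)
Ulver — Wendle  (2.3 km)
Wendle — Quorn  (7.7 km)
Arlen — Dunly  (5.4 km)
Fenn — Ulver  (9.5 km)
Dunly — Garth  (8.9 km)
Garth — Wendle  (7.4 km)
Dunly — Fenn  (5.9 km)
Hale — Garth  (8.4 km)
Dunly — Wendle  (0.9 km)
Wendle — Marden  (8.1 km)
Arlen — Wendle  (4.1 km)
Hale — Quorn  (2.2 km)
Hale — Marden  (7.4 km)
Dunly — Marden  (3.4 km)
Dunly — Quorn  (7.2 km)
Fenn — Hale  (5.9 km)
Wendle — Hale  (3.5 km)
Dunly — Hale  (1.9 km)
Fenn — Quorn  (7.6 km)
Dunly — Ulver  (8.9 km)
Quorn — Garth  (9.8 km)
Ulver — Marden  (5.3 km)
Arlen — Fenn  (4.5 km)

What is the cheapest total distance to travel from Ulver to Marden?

Enumerating some paths:
Ulver → Marden: 5.3 = 5.3
Ulver → Wendle → Dunly → Marden: 2.3+0.9+3.4 = 6.6
Ulver → Wendle → Marden: 2.3+8.1 = 10.4
Cheapest is Ulver → Marden at 5.3 km.

5.3 km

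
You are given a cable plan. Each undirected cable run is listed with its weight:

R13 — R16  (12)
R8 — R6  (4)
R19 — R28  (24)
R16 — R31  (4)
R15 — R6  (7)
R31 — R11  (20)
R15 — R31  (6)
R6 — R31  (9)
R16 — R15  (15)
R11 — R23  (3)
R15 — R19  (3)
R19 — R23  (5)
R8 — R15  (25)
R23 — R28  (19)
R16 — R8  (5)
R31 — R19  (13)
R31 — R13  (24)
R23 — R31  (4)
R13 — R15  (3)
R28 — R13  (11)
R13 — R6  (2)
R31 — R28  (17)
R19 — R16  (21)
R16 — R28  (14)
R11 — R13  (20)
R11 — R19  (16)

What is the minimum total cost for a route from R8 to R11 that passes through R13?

Best R8 to R13: R8 → R6 → R13 costing 6
Best R13 to R11: R13 → R15 → R19 → R23 → R11 costing 14
Total via R13: 6 + 14 = 20.

20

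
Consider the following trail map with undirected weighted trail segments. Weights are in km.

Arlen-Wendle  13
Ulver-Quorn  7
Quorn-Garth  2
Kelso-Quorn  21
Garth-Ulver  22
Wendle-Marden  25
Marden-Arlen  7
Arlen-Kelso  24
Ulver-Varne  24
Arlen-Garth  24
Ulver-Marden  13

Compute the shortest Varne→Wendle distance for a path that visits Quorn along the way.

Best Varne to Quorn: Varne–Ulver–Quorn costing 31
Best Quorn to Wendle: Quorn–Garth–Arlen–Wendle costing 39
Total via Quorn: 31 + 39 = 70 km.

70 km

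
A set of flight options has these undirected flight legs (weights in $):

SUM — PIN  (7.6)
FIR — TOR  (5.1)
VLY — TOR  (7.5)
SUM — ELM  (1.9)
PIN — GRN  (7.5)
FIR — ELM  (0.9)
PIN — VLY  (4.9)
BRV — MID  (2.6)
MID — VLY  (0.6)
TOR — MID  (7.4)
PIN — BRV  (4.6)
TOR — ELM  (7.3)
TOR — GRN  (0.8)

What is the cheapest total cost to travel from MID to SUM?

Shortest distances from MID:
MID: 0
VLY: 0.6  (via MID)
BRV: 2.6  (via MID)
PIN: 5.5  (via VLY)
TOR: 7.4  (via MID)
GRN: 8.2  (via TOR)
FIR: 12.5  (via TOR)
SUM: 13.1  (via PIN)
Shortest route: MID → VLY → PIN → SUM = $13.1.

$13.1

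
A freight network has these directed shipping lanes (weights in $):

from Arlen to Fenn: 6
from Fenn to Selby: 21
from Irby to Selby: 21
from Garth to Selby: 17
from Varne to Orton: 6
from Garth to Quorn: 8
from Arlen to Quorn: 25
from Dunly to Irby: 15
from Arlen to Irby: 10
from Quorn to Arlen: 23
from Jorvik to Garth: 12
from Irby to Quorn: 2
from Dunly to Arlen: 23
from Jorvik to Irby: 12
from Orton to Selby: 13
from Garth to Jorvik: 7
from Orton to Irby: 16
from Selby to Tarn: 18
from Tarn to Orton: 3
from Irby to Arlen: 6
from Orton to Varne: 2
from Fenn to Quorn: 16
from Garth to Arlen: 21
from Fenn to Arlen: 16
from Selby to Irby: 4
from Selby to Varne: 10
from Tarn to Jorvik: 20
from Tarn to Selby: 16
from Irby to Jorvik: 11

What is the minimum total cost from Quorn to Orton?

Running Dijkstra from Quorn:
Quorn: 0
Arlen: 23  (via Quorn)
Fenn: 29  (via Arlen)
Irby: 33  (via Arlen)
Jorvik: 44  (via Irby)
Selby: 50  (via Fenn)
Garth: 56  (via Jorvik)
Varne: 60  (via Selby)
Orton: 66  (via Varne)
Shortest route: Quorn–Arlen–Fenn–Selby–Varne–Orton = $66.

$66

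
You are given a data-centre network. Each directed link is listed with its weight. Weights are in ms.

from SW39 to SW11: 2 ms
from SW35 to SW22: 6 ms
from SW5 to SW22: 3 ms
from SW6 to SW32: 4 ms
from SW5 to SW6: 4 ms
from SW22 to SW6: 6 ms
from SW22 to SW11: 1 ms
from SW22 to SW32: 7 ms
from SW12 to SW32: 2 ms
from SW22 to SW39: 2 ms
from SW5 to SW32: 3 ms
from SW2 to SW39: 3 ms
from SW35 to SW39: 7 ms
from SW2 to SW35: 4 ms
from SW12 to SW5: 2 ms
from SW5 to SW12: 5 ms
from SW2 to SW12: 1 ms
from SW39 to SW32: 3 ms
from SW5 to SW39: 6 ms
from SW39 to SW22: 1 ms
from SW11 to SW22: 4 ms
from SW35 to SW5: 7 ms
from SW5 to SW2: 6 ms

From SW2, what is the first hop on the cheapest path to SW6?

Candidate routes:
SW2 → SW12 → SW5 → SW22 → SW6: 1+2+3+6 = 12
SW2 → SW39 → SW22 → SW6: 3+1+6 = 10
SW2 → SW12 → SW5 → SW6: 1+2+4 = 7
SW2 → SW35 → SW5 → SW6: 4+7+4 = 15
Cheapest is SW2 → SW12 → SW5 → SW6 at 7 ms.
So from SW2 the first move is to SW12.

SW12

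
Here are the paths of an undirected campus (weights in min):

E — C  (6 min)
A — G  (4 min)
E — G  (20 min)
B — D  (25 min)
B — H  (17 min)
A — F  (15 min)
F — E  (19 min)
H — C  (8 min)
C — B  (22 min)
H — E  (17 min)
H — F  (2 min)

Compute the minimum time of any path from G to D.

Running Dijkstra from G:
G: 0
A: 4  (via G)
F: 19  (via A)
E: 20  (via G)
H: 21  (via F)
C: 26  (via E)
B: 38  (via H)
D: 63  (via B)
Shortest route: G–A–F–H–B–D = 63 min.

63 min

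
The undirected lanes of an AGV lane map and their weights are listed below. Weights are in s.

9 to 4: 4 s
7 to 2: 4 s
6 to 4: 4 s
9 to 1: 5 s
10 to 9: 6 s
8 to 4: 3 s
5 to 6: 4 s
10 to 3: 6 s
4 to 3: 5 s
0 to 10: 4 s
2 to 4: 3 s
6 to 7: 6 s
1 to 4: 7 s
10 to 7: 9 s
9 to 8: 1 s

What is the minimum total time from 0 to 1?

15 s

Shortest distances from 0:
0: 0
10: 4  (via 0)
3: 10  (via 10)
9: 10  (via 10)
8: 11  (via 9)
7: 13  (via 10)
4: 14  (via 9)
1: 15  (via 9)
Shortest route: 0–10–9–1 = 15 s.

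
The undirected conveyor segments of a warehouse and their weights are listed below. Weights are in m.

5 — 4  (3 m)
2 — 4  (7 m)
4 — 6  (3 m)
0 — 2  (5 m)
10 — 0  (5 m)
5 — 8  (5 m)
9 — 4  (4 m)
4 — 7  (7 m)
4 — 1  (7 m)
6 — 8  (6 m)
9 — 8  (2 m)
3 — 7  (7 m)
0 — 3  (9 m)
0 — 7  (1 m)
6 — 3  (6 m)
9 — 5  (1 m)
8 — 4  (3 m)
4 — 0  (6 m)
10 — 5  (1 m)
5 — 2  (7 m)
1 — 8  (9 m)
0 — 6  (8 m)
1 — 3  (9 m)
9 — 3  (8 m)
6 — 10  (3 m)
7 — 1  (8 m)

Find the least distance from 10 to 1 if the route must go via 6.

13 m

Best 10 to 6: 10 → 6 costing 3
Shortest 6→1: 6 → 4 → 1 = 10
Total via 6: 3 + 10 = 13 m.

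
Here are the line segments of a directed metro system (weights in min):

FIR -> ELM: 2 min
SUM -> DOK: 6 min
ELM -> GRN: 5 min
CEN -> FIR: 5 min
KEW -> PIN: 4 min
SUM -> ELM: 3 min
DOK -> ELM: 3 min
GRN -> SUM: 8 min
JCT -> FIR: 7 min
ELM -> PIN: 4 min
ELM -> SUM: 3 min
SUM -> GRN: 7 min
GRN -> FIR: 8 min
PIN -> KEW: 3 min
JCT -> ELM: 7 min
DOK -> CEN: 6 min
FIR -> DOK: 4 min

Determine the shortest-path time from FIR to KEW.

Running Dijkstra from FIR:
FIR: 0
ELM: 2  (via FIR)
DOK: 4  (via FIR)
SUM: 5  (via ELM)
PIN: 6  (via ELM)
GRN: 7  (via ELM)
KEW: 9  (via PIN)
Shortest route: FIR → ELM → PIN → KEW = 9 min.

9 min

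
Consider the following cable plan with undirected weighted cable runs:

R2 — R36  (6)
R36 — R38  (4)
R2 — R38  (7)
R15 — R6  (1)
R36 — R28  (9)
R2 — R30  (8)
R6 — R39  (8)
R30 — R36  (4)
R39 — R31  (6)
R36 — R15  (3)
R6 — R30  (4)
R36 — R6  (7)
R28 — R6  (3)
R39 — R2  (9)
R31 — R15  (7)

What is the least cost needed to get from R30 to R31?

Candidate routes:
R30 → R36 → R15 → R31: 4+3+7 = 14
R30 → R6 → R15 → R31: 4+1+7 = 12
The minimum is 12 via R30 → R6 → R15 → R31.

12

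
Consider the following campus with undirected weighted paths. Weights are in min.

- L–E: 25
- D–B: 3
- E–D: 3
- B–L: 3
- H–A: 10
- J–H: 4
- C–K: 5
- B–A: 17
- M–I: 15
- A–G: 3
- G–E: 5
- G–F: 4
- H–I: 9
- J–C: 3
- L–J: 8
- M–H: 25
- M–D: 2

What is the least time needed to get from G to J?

17 min

Candidate routes:
G–A–H–J: 3+10+4 = 17
G–E–D–B–L–J: 5+3+3+3+8 = 22
The minimum is 17 min via G–A–H–J.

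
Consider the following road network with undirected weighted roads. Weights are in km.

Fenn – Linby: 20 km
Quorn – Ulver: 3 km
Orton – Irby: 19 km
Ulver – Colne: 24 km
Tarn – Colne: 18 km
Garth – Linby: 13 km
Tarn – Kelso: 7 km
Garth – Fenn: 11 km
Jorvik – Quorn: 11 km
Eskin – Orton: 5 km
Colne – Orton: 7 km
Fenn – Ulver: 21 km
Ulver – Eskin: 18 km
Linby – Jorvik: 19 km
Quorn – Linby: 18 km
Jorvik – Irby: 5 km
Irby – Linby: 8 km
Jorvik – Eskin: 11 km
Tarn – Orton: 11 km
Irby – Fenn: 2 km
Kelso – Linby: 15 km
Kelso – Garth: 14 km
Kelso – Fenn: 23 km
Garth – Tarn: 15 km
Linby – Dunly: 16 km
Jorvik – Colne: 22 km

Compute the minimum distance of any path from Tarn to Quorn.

Shortest distances from Tarn:
Tarn: 0
Kelso: 7  (via Tarn)
Orton: 11  (via Tarn)
Garth: 15  (via Tarn)
Eskin: 16  (via Orton)
Colne: 18  (via Tarn)
Linby: 22  (via Kelso)
Fenn: 26  (via Garth)
Jorvik: 27  (via Eskin)
Irby: 28  (via Fenn)
Ulver: 34  (via Eskin)
Quorn: 37  (via Ulver)
Shortest route: Tarn → Orton → Eskin → Ulver → Quorn = 37 km.

37 km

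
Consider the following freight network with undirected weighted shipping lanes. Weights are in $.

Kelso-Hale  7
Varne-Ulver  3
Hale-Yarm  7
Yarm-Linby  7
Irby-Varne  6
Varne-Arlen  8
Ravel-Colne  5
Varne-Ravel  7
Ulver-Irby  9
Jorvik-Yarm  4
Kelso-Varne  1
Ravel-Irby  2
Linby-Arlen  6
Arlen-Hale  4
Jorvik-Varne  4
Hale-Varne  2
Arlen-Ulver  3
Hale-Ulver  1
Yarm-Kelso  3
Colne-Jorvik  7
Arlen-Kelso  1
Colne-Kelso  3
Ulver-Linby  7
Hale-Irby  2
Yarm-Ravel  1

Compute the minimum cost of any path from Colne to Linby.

Running Dijkstra from Colne:
Colne: 0
Kelso: 3  (via Colne)
Arlen: 4  (via Kelso)
Varne: 4  (via Kelso)
Ravel: 5  (via Colne)
Yarm: 6  (via Kelso)
Hale: 6  (via Varne)
Jorvik: 7  (via Colne)
Ulver: 7  (via Arlen)
Irby: 7  (via Ravel)
Linby: 10  (via Arlen)
Shortest route: Colne–Kelso–Arlen–Linby = $10.

$10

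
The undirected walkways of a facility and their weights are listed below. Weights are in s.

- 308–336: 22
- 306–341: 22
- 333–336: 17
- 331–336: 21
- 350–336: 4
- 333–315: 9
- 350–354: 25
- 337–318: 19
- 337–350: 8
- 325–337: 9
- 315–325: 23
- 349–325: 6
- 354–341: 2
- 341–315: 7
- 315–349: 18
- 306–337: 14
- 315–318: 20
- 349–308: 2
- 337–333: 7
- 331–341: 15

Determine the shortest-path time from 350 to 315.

Candidate routes:
350 - 337 - 333 - 315: 8+7+9 = 24
350 - 354 - 341 - 315: 25+2+7 = 34
350 - 336 - 333 - 315: 4+17+9 = 30
The minimum is 24 s via 350 - 337 - 333 - 315.

24 s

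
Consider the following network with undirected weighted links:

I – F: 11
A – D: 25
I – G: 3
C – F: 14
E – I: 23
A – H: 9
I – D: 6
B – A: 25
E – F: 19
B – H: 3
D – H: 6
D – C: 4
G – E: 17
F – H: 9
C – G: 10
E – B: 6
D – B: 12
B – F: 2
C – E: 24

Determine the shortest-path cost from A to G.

Enumerating some paths:
A–H–D–I–G: 9+6+6+3 = 24
A–H–B–F–I–G: 9+3+2+11+3 = 28
The minimum is 24 via A–H–D–I–G.

24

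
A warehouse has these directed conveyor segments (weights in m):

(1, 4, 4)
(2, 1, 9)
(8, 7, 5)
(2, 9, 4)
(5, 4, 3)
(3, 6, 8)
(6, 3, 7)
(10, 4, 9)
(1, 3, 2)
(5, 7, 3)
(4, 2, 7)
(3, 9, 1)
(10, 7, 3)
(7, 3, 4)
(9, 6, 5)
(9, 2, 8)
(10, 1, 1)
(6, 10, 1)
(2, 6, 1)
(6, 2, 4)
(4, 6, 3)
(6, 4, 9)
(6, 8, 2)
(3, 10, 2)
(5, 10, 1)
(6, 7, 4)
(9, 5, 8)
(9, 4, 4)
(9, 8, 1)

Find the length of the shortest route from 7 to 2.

13 m

Compare a few routes:
7 - 3 - 9 - 6 - 2: 4+1+5+4 = 14
7 - 3 - 9 - 4 - 2: 4+1+4+7 = 16
7 - 3 - 9 - 2: 4+1+8 = 13
The minimum is 13 m via 7 - 3 - 9 - 2.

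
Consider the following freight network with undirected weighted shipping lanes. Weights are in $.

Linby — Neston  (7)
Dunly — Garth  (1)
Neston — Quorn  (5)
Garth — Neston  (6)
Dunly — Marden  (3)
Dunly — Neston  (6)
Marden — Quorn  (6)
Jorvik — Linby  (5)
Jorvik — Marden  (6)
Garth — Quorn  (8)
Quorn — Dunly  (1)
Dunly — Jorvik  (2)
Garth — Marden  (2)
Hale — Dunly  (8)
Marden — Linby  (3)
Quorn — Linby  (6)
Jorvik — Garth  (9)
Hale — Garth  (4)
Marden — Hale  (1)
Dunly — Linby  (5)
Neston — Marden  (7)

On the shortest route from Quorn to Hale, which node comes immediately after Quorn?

Enumerating some paths:
Quorn → Dunly → Garth → Hale: 1+1+4 = 6
Quorn → Dunly → Marden → Hale: 1+3+1 = 5
Quorn → Marden → Hale: 6+1 = 7
Quorn → Dunly → Hale: 1+8 = 9
The minimum is $5 via Quorn → Dunly → Marden → Hale.
So from Quorn the first move is to Dunly.

Dunly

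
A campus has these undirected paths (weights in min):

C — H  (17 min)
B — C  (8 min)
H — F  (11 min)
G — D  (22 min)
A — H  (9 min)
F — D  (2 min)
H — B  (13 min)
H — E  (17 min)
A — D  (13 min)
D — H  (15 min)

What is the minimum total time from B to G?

Settle nodes by increasing distance from B:
B: 0
C: 8  (via B)
H: 13  (via B)
A: 22  (via H)
F: 24  (via H)
D: 26  (via F)
E: 30  (via H)
G: 48  (via D)
Shortest route: B–H–F–D–G = 48 min.

48 min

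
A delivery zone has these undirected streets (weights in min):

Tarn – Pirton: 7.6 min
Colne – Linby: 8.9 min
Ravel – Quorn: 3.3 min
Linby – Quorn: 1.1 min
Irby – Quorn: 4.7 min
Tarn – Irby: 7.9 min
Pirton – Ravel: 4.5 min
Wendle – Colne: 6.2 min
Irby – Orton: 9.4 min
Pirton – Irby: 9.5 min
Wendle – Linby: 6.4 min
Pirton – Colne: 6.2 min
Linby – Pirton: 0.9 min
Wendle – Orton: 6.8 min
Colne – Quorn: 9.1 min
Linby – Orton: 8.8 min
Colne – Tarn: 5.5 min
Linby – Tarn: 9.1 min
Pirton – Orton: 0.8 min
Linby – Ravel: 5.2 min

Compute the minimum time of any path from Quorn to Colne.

8.2 min

Enumerating some paths:
Quorn - Linby - Pirton - Colne: 1.1+0.9+6.2 = 8.2
Quorn - Colne: 9.1 = 9.1
The minimum is 8.2 min via Quorn - Linby - Pirton - Colne.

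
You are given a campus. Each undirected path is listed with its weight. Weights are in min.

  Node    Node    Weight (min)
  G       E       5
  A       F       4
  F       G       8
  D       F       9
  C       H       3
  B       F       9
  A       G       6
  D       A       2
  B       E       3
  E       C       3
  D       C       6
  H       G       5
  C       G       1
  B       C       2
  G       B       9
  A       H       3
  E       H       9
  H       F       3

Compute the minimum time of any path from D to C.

6 min

Compare a few routes:
D–A–H–C: 2+3+3 = 8
D–C: 6 = 6
The minimum is 6 min via D–C.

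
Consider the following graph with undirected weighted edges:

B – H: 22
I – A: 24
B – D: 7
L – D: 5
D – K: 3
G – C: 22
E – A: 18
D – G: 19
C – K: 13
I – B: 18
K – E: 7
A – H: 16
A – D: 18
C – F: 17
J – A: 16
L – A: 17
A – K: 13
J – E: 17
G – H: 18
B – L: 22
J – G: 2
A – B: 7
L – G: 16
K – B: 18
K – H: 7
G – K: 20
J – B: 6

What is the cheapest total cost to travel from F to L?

38

Settle nodes by increasing distance from F:
F: 0
C: 17  (via F)
K: 30  (via C)
D: 33  (via K)
E: 37  (via K)
H: 37  (via K)
L: 38  (via D)
Shortest route: F → C → K → D → L = 38.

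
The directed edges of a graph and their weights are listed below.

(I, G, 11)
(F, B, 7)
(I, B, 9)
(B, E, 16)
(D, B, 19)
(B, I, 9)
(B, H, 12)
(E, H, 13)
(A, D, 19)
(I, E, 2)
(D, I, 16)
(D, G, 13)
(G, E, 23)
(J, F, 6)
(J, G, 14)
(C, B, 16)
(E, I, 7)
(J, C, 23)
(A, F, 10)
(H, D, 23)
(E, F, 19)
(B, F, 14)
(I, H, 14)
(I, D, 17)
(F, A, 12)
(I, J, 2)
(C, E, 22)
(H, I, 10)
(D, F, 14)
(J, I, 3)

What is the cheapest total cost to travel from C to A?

42

Shortest distances from C:
C: 0
B: 16  (via C)
E: 22  (via C)
I: 25  (via B)
J: 27  (via I)
H: 28  (via B)
F: 30  (via B)
G: 36  (via I)
A: 42  (via F)
Shortest route: C–B–F–A = 42.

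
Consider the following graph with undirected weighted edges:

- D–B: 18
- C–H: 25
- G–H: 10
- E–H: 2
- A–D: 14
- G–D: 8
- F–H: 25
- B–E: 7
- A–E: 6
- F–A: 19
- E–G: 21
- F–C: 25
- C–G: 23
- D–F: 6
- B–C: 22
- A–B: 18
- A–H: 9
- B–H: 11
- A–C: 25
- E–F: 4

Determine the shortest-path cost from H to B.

9

Candidate routes:
H → E → B: 2+7 = 9
H → A → E → B: 9+6+7 = 22
H → B: 11 = 11
Cheapest is H → E → B at 9.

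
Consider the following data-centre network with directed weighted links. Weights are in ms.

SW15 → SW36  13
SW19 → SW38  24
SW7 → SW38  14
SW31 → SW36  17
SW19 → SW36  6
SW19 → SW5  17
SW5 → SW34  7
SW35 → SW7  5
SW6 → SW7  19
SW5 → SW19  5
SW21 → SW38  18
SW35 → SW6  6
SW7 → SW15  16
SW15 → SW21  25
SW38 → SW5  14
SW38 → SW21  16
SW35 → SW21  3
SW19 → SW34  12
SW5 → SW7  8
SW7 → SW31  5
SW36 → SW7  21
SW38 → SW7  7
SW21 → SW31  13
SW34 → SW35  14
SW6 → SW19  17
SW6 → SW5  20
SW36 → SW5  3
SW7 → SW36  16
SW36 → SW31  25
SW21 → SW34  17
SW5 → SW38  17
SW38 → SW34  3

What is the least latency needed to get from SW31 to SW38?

37 ms

Enumerating some paths:
SW31 → SW36 → SW7 → SW38: 17+21+14 = 52
SW31 → SW36 → SW5 → SW38: 17+3+17 = 37
SW31 → SW36 → SW5 → SW19 → SW38: 17+3+5+24 = 49
SW31 → SW36 → SW5 → SW7 → SW38: 17+3+8+14 = 42
Cheapest is SW31 → SW36 → SW5 → SW38 at 37 ms.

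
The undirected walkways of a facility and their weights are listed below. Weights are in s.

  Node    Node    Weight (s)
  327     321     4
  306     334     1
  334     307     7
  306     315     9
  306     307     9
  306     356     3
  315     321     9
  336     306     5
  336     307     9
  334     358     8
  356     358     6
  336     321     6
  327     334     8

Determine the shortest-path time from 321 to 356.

Shortest distances from 321:
321: 0
327: 4  (via 321)
336: 6  (via 321)
315: 9  (via 321)
306: 11  (via 336)
334: 12  (via 327)
356: 14  (via 306)
Shortest route: 321–336–306–356 = 14 s.

14 s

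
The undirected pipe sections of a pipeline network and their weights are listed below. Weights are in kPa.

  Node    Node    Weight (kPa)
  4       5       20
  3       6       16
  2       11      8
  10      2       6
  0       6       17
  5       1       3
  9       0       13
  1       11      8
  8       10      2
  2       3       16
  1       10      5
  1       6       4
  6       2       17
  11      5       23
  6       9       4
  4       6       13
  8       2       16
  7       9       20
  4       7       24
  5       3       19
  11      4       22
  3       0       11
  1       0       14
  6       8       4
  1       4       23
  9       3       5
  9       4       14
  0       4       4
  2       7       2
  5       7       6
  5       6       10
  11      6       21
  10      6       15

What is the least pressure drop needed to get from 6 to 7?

13 kPa

Settle nodes by increasing distance from 6:
6: 0
1: 4  (via 6)
8: 4  (via 6)
9: 4  (via 6)
10: 6  (via 8)
5: 7  (via 1)
3: 9  (via 9)
2: 12  (via 10)
11: 12  (via 1)
4: 13  (via 6)
7: 13  (via 5)
Shortest route: 6 → 1 → 5 → 7 = 13 kPa.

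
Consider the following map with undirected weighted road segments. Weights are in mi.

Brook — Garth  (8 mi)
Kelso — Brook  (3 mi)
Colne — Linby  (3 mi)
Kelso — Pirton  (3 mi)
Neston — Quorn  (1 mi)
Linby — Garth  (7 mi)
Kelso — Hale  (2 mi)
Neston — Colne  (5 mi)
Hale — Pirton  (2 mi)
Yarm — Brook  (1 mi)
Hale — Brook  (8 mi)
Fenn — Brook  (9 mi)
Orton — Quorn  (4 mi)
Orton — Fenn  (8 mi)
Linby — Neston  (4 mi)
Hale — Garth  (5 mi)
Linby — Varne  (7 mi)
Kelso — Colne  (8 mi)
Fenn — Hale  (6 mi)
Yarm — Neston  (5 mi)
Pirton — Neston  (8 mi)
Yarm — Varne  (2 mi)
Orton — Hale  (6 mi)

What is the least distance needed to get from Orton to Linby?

Candidate routes:
Orton → Quorn → Neston → Linby: 4+1+4 = 9
Orton → Quorn → Neston → Colne → Linby: 4+1+5+3 = 13
The minimum is 9 mi via Orton → Quorn → Neston → Linby.

9 mi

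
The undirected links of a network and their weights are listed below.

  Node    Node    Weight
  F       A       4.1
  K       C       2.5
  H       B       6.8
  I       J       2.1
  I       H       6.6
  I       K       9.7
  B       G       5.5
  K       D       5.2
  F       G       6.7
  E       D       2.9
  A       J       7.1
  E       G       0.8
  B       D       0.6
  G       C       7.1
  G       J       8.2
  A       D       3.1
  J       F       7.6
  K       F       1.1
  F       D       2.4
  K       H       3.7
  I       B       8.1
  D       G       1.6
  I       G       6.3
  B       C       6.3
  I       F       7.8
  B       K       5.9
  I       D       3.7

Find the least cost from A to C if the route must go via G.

11.8

Shortest A→G: A–D–G = 4.7
Shortest G→C: G–C = 7.1
Total via G: 4.7 + 7.1 = 11.8.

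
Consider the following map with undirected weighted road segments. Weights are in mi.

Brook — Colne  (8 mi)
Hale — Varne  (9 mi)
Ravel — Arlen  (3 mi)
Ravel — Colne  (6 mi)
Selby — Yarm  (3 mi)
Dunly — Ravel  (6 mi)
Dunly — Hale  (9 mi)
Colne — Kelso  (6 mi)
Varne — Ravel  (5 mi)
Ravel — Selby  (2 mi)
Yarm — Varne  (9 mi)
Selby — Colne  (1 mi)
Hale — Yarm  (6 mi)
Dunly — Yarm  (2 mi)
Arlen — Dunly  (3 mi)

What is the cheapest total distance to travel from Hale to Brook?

Candidate routes:
Hale → Yarm → Selby → Colne → Brook: 6+3+1+8 = 18
Hale → Dunly → Yarm → Selby → Colne → Brook: 9+2+3+1+8 = 23
The minimum is 18 mi via Hale → Yarm → Selby → Colne → Brook.

18 mi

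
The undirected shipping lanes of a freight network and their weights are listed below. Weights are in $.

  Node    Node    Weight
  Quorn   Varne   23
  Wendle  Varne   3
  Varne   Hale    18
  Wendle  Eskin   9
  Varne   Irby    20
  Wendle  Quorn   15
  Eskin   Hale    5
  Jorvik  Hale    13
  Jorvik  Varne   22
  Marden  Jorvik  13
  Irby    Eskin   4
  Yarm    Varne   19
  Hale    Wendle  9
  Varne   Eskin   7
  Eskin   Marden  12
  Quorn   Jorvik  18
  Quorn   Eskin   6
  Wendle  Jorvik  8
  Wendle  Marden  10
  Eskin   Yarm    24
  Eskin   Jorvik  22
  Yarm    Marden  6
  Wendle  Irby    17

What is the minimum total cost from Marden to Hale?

Candidate routes:
Marden - Eskin - Hale: 12+5 = 17
Marden - Wendle - Eskin - Hale: 10+9+5 = 24
Marden - Wendle - Hale: 10+9 = 19
Cheapest is Marden - Eskin - Hale at $17.

$17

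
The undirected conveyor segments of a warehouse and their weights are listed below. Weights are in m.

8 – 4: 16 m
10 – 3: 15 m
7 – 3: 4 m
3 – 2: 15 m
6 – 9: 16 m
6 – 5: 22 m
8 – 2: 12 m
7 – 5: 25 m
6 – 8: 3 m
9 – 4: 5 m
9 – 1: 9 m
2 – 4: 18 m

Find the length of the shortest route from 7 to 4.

Shortest distances from 7:
7: 0
3: 4  (via 7)
2: 19  (via 3)
10: 19  (via 3)
5: 25  (via 7)
8: 31  (via 2)
6: 34  (via 8)
4: 37  (via 2)
Shortest route: 7 → 3 → 2 → 4 = 37 m.

37 m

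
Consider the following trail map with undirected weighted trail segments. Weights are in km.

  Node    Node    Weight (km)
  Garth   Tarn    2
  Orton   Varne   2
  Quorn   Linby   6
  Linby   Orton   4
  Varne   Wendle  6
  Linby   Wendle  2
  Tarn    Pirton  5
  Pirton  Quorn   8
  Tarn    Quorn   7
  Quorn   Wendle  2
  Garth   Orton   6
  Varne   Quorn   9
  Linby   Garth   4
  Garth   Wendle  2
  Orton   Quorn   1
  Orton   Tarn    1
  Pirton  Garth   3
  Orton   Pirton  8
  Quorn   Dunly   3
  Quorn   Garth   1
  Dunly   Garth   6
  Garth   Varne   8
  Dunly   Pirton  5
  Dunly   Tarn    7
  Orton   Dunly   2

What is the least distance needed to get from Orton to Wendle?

Running Dijkstra from Orton:
Orton: 0
Tarn: 1  (via Orton)
Quorn: 1  (via Orton)
Varne: 2  (via Orton)
Garth: 2  (via Quorn)
Dunly: 2  (via Orton)
Wendle: 3  (via Quorn)
Shortest route: Orton–Quorn–Wendle = 3 km.

3 km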